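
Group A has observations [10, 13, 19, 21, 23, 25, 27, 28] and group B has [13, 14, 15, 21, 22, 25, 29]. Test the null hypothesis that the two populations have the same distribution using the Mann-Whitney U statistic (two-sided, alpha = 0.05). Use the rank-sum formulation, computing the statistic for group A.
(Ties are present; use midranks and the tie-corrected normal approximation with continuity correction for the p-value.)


Step 1: Combine and sort all 15 observations; assign midranks.
sorted (value, group): (10,X), (13,X), (13,Y), (14,Y), (15,Y), (19,X), (21,X), (21,Y), (22,Y), (23,X), (25,X), (25,Y), (27,X), (28,X), (29,Y)
ranks: 10->1, 13->2.5, 13->2.5, 14->4, 15->5, 19->6, 21->7.5, 21->7.5, 22->9, 23->10, 25->11.5, 25->11.5, 27->13, 28->14, 29->15
Step 2: Rank sum for X: R1 = 1 + 2.5 + 6 + 7.5 + 10 + 11.5 + 13 + 14 = 65.5.
Step 3: U_X = R1 - n1(n1+1)/2 = 65.5 - 8*9/2 = 65.5 - 36 = 29.5.
       U_Y = n1*n2 - U_X = 56 - 29.5 = 26.5.
Step 4: Ties are present, so use the tie-corrected normal approximation (with continuity correction) for the p-value.
Step 5: p-value = 0.907622; compare to alpha = 0.05. fail to reject H0.

U_X = 29.5, p = 0.907622, fail to reject H0 at alpha = 0.05.


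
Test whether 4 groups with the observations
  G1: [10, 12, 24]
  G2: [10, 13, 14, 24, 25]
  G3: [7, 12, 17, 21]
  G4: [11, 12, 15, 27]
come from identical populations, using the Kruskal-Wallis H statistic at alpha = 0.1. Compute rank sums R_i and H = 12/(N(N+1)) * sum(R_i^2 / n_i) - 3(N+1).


Step 1: Combine all N = 16 observations and assign midranks.
sorted (value, group, rank): (7,G3,1), (10,G1,2.5), (10,G2,2.5), (11,G4,4), (12,G1,6), (12,G3,6), (12,G4,6), (13,G2,8), (14,G2,9), (15,G4,10), (17,G3,11), (21,G3,12), (24,G1,13.5), (24,G2,13.5), (25,G2,15), (27,G4,16)
Step 2: Sum ranks within each group.
R_1 = 22 (n_1 = 3)
R_2 = 48 (n_2 = 5)
R_3 = 30 (n_3 = 4)
R_4 = 36 (n_4 = 4)
Step 3: H = 12/(N(N+1)) * sum(R_i^2/n_i) - 3(N+1)
     = 12/(16*17) * (22^2/3 + 48^2/5 + 30^2/4 + 36^2/4) - 3*17
     = 0.044118 * 1171.13 - 51
     = 0.667647.
Step 4: Ties present; correction factor C = 1 - 36/(16^3 - 16) = 0.991176. Corrected H = 0.667647 / 0.991176 = 0.673591.
Step 5: Under H0, H ~ chi^2(3); p-value = 0.879397.
Step 6: alpha = 0.1. fail to reject H0.

H = 0.6736, df = 3, p = 0.879397, fail to reject H0.


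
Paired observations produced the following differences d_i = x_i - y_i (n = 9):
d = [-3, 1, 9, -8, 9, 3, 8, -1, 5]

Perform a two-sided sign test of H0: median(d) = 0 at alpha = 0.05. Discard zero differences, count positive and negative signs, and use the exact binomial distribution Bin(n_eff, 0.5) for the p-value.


Step 1: Discard zero differences. Original n = 9; n_eff = number of nonzero differences = 9.
Nonzero differences (with sign): -3, +1, +9, -8, +9, +3, +8, -1, +5
Step 2: Count signs: positive = 6, negative = 3.
Step 3: Under H0: P(positive) = 0.5, so the number of positives S ~ Bin(9, 0.5).
Step 4: Two-sided exact p-value = sum of Bin(9,0.5) probabilities at or below the observed probability = 0.507812.
Step 5: alpha = 0.05. fail to reject H0.

n_eff = 9, pos = 6, neg = 3, p = 0.507812, fail to reject H0.


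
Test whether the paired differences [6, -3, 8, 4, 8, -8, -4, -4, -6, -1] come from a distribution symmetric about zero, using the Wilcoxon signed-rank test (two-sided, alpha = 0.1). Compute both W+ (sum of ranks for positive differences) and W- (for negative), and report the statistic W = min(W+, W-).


Step 1: Drop any zero differences (none here) and take |d_i|.
|d| = [6, 3, 8, 4, 8, 8, 4, 4, 6, 1]
Step 2: Midrank |d_i| (ties get averaged ranks).
ranks: |6|->6.5, |3|->2, |8|->9, |4|->4, |8|->9, |8|->9, |4|->4, |4|->4, |6|->6.5, |1|->1
Step 3: Attach original signs; sum ranks with positive sign and with negative sign.
W+ = 6.5 + 9 + 4 + 9 = 28.5
W- = 2 + 9 + 4 + 4 + 6.5 + 1 = 26.5
(Check: W+ + W- = 55 should equal n(n+1)/2 = 55.)
Step 4: Test statistic W = min(W+, W-) = 26.5.
Step 5: Ties in |d|, so use the tie-corrected normal approximation.
        E[W] = n(n+1)/4 = 10*11/4 = 27.5.
        Tie groups: |d|=4 (t=3), |d|=6 (t=2), |d|=8 (t=3); sum(t^3 - t) = 54.
        Var[W] = n(n+1)(2n+1)/24 - sum(t^3-t)/48 = 2310/24 - 54/48 = 95.125.
        z = (W - E[W]) / sqrt(Var[W]) = (26.5 - 27.5) / 9.7532 = -0.1025.
        Two-sided p = 2*Phi(z) = 0.918336.
Step 6: alpha = 0.1. fail to reject H0.

W+ = 28.5, W- = 26.5, W = min = 26.5, p = 0.918336, fail to reject H0.


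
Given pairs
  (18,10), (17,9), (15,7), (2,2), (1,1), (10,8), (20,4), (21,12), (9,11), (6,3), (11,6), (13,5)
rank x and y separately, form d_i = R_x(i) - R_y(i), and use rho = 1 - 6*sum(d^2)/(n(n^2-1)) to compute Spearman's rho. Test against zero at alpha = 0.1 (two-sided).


Step 1: Rank x and y separately (midranks; no ties here).
rank(x): 18->10, 17->9, 15->8, 2->2, 1->1, 10->5, 20->11, 21->12, 9->4, 6->3, 11->6, 13->7
rank(y): 10->10, 9->9, 7->7, 2->2, 1->1, 8->8, 4->4, 12->12, 11->11, 3->3, 6->6, 5->5
Step 2: d_i = R_x(i) - R_y(i); compute d_i^2.
  (10-10)^2=0, (9-9)^2=0, (8-7)^2=1, (2-2)^2=0, (1-1)^2=0, (5-8)^2=9, (11-4)^2=49, (12-12)^2=0, (4-11)^2=49, (3-3)^2=0, (6-6)^2=0, (7-5)^2=4
sum(d^2) = 112.
Step 3: rho = 1 - 6*112 / (12*(12^2 - 1)) = 1 - 672/1716 = 0.608392.
Step 4: Under H0, t = rho * sqrt((n-2)/(1-rho^2)) = 2.4242 ~ t(10).
Step 5: Two-sided p-value from the t-distribution with 10 df = 0.035806.
Step 6: alpha = 0.1. reject H0.

rho = 0.6084, p = 0.035806, reject H0 at alpha = 0.1.


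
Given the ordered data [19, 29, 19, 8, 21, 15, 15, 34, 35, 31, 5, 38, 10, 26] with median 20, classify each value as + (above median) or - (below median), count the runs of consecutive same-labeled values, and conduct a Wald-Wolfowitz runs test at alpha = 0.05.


Step 1: Compute median = 20; label A = above, B = below.
Labels in order: BABBABBAAABABA  (n_A = 7, n_B = 7)
Step 2: Count runs R = 10.
Step 3: Under H0 (random ordering), E[R] = 2*n_A*n_B/(n_A+n_B) + 1 = 2*7*7/14 + 1 = 8.0000.
        Var[R] = 2*n_A*n_B*(2*n_A*n_B - n_A - n_B) / ((n_A+n_B)^2 * (n_A+n_B-1)) = 8232/2548 = 3.2308.
        SD[R] = 1.7974.
Step 4: Continuity-corrected z = (R - 0.5 - E[R]) / SD[R] = (10 - 0.5 - 8.0000) / 1.7974 = 0.8345.
Step 5: Two-sided p-value via normal approximation = 2*(1 - Phi(|z|)) = 0.403986.
Step 6: alpha = 0.05. fail to reject H0.

R = 10, z = 0.8345, p = 0.403986, fail to reject H0.


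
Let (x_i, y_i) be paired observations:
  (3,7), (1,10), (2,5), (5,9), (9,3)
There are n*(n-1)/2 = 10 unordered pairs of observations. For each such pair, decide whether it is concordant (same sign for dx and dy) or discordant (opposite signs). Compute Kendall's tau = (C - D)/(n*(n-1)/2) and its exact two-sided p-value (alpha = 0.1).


Step 1: Enumerate the 10 unordered pairs (i,j) with i<j and classify each by sign(x_j-x_i) * sign(y_j-y_i).
  (1,2):dx=-2,dy=+3->D; (1,3):dx=-1,dy=-2->C; (1,4):dx=+2,dy=+2->C; (1,5):dx=+6,dy=-4->D
  (2,3):dx=+1,dy=-5->D; (2,4):dx=+4,dy=-1->D; (2,5):dx=+8,dy=-7->D; (3,4):dx=+3,dy=+4->C
  (3,5):dx=+7,dy=-2->D; (4,5):dx=+4,dy=-6->D
Step 2: C = 3, D = 7, total pairs = 10.
Step 3: tau = (C - D)/(n(n-1)/2) = (3 - 7)/10 = -0.400000.
Step 4: Exact two-sided p-value (enumerate n! = 120 permutations of y under H0): p = 0.483333.
Step 5: alpha = 0.1. fail to reject H0.

tau_b = -0.4000 (C=3, D=7), p = 0.483333, fail to reject H0.


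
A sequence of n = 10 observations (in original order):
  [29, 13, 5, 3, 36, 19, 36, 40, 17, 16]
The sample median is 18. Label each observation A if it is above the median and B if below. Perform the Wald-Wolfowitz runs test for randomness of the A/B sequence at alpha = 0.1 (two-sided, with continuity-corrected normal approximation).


Step 1: Compute median = 18; label A = above, B = below.
Labels in order: ABBBAAAABB  (n_A = 5, n_B = 5)
Step 2: Count runs R = 4.
Step 3: Under H0 (random ordering), E[R] = 2*n_A*n_B/(n_A+n_B) + 1 = 2*5*5/10 + 1 = 6.0000.
        Var[R] = 2*n_A*n_B*(2*n_A*n_B - n_A - n_B) / ((n_A+n_B)^2 * (n_A+n_B-1)) = 2000/900 = 2.2222.
        SD[R] = 1.4907.
Step 4: Continuity-corrected z = (R + 0.5 - E[R]) / SD[R] = (4 + 0.5 - 6.0000) / 1.4907 = -1.0062.
Step 5: Two-sided p-value via normal approximation = 2*(1 - Phi(|z|)) = 0.314305.
Step 6: alpha = 0.1. fail to reject H0.

R = 4, z = -1.0062, p = 0.314305, fail to reject H0.


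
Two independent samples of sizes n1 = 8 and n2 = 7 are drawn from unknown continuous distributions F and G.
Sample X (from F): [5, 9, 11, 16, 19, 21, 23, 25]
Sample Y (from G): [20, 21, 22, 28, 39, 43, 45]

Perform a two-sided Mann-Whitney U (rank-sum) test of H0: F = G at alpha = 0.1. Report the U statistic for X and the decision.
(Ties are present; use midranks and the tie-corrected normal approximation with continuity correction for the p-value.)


Step 1: Combine and sort all 15 observations; assign midranks.
sorted (value, group): (5,X), (9,X), (11,X), (16,X), (19,X), (20,Y), (21,X), (21,Y), (22,Y), (23,X), (25,X), (28,Y), (39,Y), (43,Y), (45,Y)
ranks: 5->1, 9->2, 11->3, 16->4, 19->5, 20->6, 21->7.5, 21->7.5, 22->9, 23->10, 25->11, 28->12, 39->13, 43->14, 45->15
Step 2: Rank sum for X: R1 = 1 + 2 + 3 + 4 + 5 + 7.5 + 10 + 11 = 43.5.
Step 3: U_X = R1 - n1(n1+1)/2 = 43.5 - 8*9/2 = 43.5 - 36 = 7.5.
       U_Y = n1*n2 - U_X = 56 - 7.5 = 48.5.
Step 4: Ties are present, so use the tie-corrected normal approximation (with continuity correction) for the p-value.
Step 5: p-value = 0.020524; compare to alpha = 0.1. reject H0.

U_X = 7.5, p = 0.020524, reject H0 at alpha = 0.1.


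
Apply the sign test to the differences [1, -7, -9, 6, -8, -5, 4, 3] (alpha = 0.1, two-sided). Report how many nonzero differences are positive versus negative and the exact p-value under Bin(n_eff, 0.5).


Step 1: Discard zero differences. Original n = 8; n_eff = number of nonzero differences = 8.
Nonzero differences (with sign): +1, -7, -9, +6, -8, -5, +4, +3
Step 2: Count signs: positive = 4, negative = 4.
Step 3: Under H0: P(positive) = 0.5, so the number of positives S ~ Bin(8, 0.5).
Step 4: Two-sided exact p-value = sum of Bin(8,0.5) probabilities at or below the observed probability = 1.000000.
Step 5: alpha = 0.1. fail to reject H0.

n_eff = 8, pos = 4, neg = 4, p = 1.000000, fail to reject H0.


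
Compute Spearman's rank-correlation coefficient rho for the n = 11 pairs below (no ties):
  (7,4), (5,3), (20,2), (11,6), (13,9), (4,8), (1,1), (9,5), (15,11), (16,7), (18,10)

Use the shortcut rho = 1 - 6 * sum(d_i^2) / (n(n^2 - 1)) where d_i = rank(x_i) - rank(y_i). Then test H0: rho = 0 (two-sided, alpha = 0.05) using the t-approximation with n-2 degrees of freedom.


Step 1: Rank x and y separately (midranks; no ties here).
rank(x): 7->4, 5->3, 20->11, 11->6, 13->7, 4->2, 1->1, 9->5, 15->8, 16->9, 18->10
rank(y): 4->4, 3->3, 2->2, 6->6, 9->9, 8->8, 1->1, 5->5, 11->11, 7->7, 10->10
Step 2: d_i = R_x(i) - R_y(i); compute d_i^2.
  (4-4)^2=0, (3-3)^2=0, (11-2)^2=81, (6-6)^2=0, (7-9)^2=4, (2-8)^2=36, (1-1)^2=0, (5-5)^2=0, (8-11)^2=9, (9-7)^2=4, (10-10)^2=0
sum(d^2) = 134.
Step 3: rho = 1 - 6*134 / (11*(11^2 - 1)) = 1 - 804/1320 = 0.390909.
Step 4: Under H0, t = rho * sqrt((n-2)/(1-rho^2)) = 1.2741 ~ t(9).
Step 5: Two-sided p-value from the t-distribution with 9 df = 0.234540.
Step 6: alpha = 0.05. fail to reject H0.

rho = 0.3909, p = 0.234540, fail to reject H0 at alpha = 0.05.


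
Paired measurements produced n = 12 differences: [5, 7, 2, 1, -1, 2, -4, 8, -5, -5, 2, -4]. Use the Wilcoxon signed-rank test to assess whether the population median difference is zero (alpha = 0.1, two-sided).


Step 1: Drop any zero differences (none here) and take |d_i|.
|d| = [5, 7, 2, 1, 1, 2, 4, 8, 5, 5, 2, 4]
Step 2: Midrank |d_i| (ties get averaged ranks).
ranks: |5|->9, |7|->11, |2|->4, |1|->1.5, |1|->1.5, |2|->4, |4|->6.5, |8|->12, |5|->9, |5|->9, |2|->4, |4|->6.5
Step 3: Attach original signs; sum ranks with positive sign and with negative sign.
W+ = 9 + 11 + 4 + 1.5 + 4 + 12 + 4 = 45.5
W- = 1.5 + 6.5 + 9 + 9 + 6.5 = 32.5
(Check: W+ + W- = 78 should equal n(n+1)/2 = 78.)
Step 4: Test statistic W = min(W+, W-) = 32.5.
Step 5: Ties in |d|, so use the tie-corrected normal approximation.
        E[W] = n(n+1)/4 = 12*13/4 = 39.
        Tie groups: |d|=1 (t=2), |d|=2 (t=3), |d|=4 (t=2), |d|=5 (t=3); sum(t^3 - t) = 60.
        Var[W] = n(n+1)(2n+1)/24 - sum(t^3-t)/48 = 3900/24 - 60/48 = 161.25.
        z = (W - E[W]) / sqrt(Var[W]) = (32.5 - 39) / 12.6984 = -0.5119.
        Two-sided p = 2*Phi(z) = 0.608739.
Step 6: alpha = 0.1. fail to reject H0.

W+ = 45.5, W- = 32.5, W = min = 32.5, p = 0.608739, fail to reject H0.


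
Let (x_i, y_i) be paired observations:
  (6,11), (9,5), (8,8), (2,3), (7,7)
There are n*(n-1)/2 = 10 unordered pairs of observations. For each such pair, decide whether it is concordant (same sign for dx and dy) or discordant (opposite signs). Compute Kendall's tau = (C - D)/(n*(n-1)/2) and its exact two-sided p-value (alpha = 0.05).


Step 1: Enumerate the 10 unordered pairs (i,j) with i<j and classify each by sign(x_j-x_i) * sign(y_j-y_i).
  (1,2):dx=+3,dy=-6->D; (1,3):dx=+2,dy=-3->D; (1,4):dx=-4,dy=-8->C; (1,5):dx=+1,dy=-4->D
  (2,3):dx=-1,dy=+3->D; (2,4):dx=-7,dy=-2->C; (2,5):dx=-2,dy=+2->D; (3,4):dx=-6,dy=-5->C
  (3,5):dx=-1,dy=-1->C; (4,5):dx=+5,dy=+4->C
Step 2: C = 5, D = 5, total pairs = 10.
Step 3: tau = (C - D)/(n(n-1)/2) = (5 - 5)/10 = 0.000000.
Step 4: Exact two-sided p-value (enumerate n! = 120 permutations of y under H0): p = 1.000000.
Step 5: alpha = 0.05. fail to reject H0.

tau_b = 0.0000 (C=5, D=5), p = 1.000000, fail to reject H0.


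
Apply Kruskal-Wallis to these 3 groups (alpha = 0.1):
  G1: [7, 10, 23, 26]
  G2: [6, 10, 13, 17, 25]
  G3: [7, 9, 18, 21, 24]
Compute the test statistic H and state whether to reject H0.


Step 1: Combine all N = 14 observations and assign midranks.
sorted (value, group, rank): (6,G2,1), (7,G1,2.5), (7,G3,2.5), (9,G3,4), (10,G1,5.5), (10,G2,5.5), (13,G2,7), (17,G2,8), (18,G3,9), (21,G3,10), (23,G1,11), (24,G3,12), (25,G2,13), (26,G1,14)
Step 2: Sum ranks within each group.
R_1 = 33 (n_1 = 4)
R_2 = 34.5 (n_2 = 5)
R_3 = 37.5 (n_3 = 5)
Step 3: H = 12/(N(N+1)) * sum(R_i^2/n_i) - 3(N+1)
     = 12/(14*15) * (33^2/4 + 34.5^2/5 + 37.5^2/5) - 3*15
     = 0.057143 * 791.55 - 45
     = 0.231429.
Step 4: Ties present; correction factor C = 1 - 12/(14^3 - 14) = 0.995604. Corrected H = 0.231429 / 0.995604 = 0.232450.
Step 5: Under H0, H ~ chi^2(2); p-value = 0.890275.
Step 6: alpha = 0.1. fail to reject H0.

H = 0.2325, df = 2, p = 0.890275, fail to reject H0.


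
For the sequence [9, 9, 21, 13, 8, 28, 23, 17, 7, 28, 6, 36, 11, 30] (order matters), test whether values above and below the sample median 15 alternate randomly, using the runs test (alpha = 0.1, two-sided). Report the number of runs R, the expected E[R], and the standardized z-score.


Step 1: Compute median = 15; label A = above, B = below.
Labels in order: BBABBAAABABABA  (n_A = 7, n_B = 7)
Step 2: Count runs R = 10.
Step 3: Under H0 (random ordering), E[R] = 2*n_A*n_B/(n_A+n_B) + 1 = 2*7*7/14 + 1 = 8.0000.
        Var[R] = 2*n_A*n_B*(2*n_A*n_B - n_A - n_B) / ((n_A+n_B)^2 * (n_A+n_B-1)) = 8232/2548 = 3.2308.
        SD[R] = 1.7974.
Step 4: Continuity-corrected z = (R - 0.5 - E[R]) / SD[R] = (10 - 0.5 - 8.0000) / 1.7974 = 0.8345.
Step 5: Two-sided p-value via normal approximation = 2*(1 - Phi(|z|)) = 0.403986.
Step 6: alpha = 0.1. fail to reject H0.

R = 10, z = 0.8345, p = 0.403986, fail to reject H0.


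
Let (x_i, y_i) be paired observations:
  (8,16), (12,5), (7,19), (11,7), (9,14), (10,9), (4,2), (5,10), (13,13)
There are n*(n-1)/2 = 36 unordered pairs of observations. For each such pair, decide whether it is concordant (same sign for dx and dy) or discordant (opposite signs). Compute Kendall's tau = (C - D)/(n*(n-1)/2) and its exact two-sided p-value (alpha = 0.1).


Step 1: Enumerate the 36 unordered pairs (i,j) with i<j and classify each by sign(x_j-x_i) * sign(y_j-y_i).
  (1,2):dx=+4,dy=-11->D; (1,3):dx=-1,dy=+3->D; (1,4):dx=+3,dy=-9->D; (1,5):dx=+1,dy=-2->D
  (1,6):dx=+2,dy=-7->D; (1,7):dx=-4,dy=-14->C; (1,8):dx=-3,dy=-6->C; (1,9):dx=+5,dy=-3->D
  (2,3):dx=-5,dy=+14->D; (2,4):dx=-1,dy=+2->D; (2,5):dx=-3,dy=+9->D; (2,6):dx=-2,dy=+4->D
  (2,7):dx=-8,dy=-3->C; (2,8):dx=-7,dy=+5->D; (2,9):dx=+1,dy=+8->C; (3,4):dx=+4,dy=-12->D
  (3,5):dx=+2,dy=-5->D; (3,6):dx=+3,dy=-10->D; (3,7):dx=-3,dy=-17->C; (3,8):dx=-2,dy=-9->C
  (3,9):dx=+6,dy=-6->D; (4,5):dx=-2,dy=+7->D; (4,6):dx=-1,dy=+2->D; (4,7):dx=-7,dy=-5->C
  (4,8):dx=-6,dy=+3->D; (4,9):dx=+2,dy=+6->C; (5,6):dx=+1,dy=-5->D; (5,7):dx=-5,dy=-12->C
  (5,8):dx=-4,dy=-4->C; (5,9):dx=+4,dy=-1->D; (6,7):dx=-6,dy=-7->C; (6,8):dx=-5,dy=+1->D
  (6,9):dx=+3,dy=+4->C; (7,8):dx=+1,dy=+8->C; (7,9):dx=+9,dy=+11->C; (8,9):dx=+8,dy=+3->C
Step 2: C = 15, D = 21, total pairs = 36.
Step 3: tau = (C - D)/(n(n-1)/2) = (15 - 21)/36 = -0.166667.
Step 4: Exact two-sided p-value (enumerate n! = 362880 permutations of y under H0): p = 0.612202.
Step 5: alpha = 0.1. fail to reject H0.

tau_b = -0.1667 (C=15, D=21), p = 0.612202, fail to reject H0.


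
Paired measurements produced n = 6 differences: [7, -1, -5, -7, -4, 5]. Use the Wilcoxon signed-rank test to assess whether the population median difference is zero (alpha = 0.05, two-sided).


Step 1: Drop any zero differences (none here) and take |d_i|.
|d| = [7, 1, 5, 7, 4, 5]
Step 2: Midrank |d_i| (ties get averaged ranks).
ranks: |7|->5.5, |1|->1, |5|->3.5, |7|->5.5, |4|->2, |5|->3.5
Step 3: Attach original signs; sum ranks with positive sign and with negative sign.
W+ = 5.5 + 3.5 = 9
W- = 1 + 3.5 + 5.5 + 2 = 12
(Check: W+ + W- = 21 should equal n(n+1)/2 = 21.)
Step 4: Test statistic W = min(W+, W-) = 9.
Step 5: Ties in |d|, so use the tie-corrected normal approximation.
        E[W] = n(n+1)/4 = 6*7/4 = 10.5.
        Tie groups: |d|=5 (t=2), |d|=7 (t=2); sum(t^3 - t) = 12.
        Var[W] = n(n+1)(2n+1)/24 - sum(t^3-t)/48 = 546/24 - 12/48 = 22.5.
        z = (W - E[W]) / sqrt(Var[W]) = (9 - 10.5) / 4.7434 = -0.3162.
        Two-sided p = 2*Phi(z) = 0.751830.
Step 6: alpha = 0.05. fail to reject H0.

W+ = 9, W- = 12, W = min = 9, p = 0.751830, fail to reject H0.


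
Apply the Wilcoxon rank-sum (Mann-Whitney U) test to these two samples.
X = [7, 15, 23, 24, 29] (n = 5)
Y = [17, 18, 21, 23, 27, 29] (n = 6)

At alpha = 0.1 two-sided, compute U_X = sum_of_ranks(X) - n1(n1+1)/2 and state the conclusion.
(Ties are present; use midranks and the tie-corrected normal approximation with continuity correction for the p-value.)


Step 1: Combine and sort all 11 observations; assign midranks.
sorted (value, group): (7,X), (15,X), (17,Y), (18,Y), (21,Y), (23,X), (23,Y), (24,X), (27,Y), (29,X), (29,Y)
ranks: 7->1, 15->2, 17->3, 18->4, 21->5, 23->6.5, 23->6.5, 24->8, 27->9, 29->10.5, 29->10.5
Step 2: Rank sum for X: R1 = 1 + 2 + 6.5 + 8 + 10.5 = 28.
Step 3: U_X = R1 - n1(n1+1)/2 = 28 - 5*6/2 = 28 - 15 = 13.
       U_Y = n1*n2 - U_X = 30 - 13 = 17.
Step 4: Ties are present, so use the tie-corrected normal approximation (with continuity correction) for the p-value.
Step 5: p-value = 0.783228; compare to alpha = 0.1. fail to reject H0.

U_X = 13, p = 0.783228, fail to reject H0 at alpha = 0.1.


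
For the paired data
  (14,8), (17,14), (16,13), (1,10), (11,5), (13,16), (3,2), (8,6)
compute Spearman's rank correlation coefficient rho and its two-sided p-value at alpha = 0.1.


Step 1: Rank x and y separately (midranks; no ties here).
rank(x): 14->6, 17->8, 16->7, 1->1, 11->4, 13->5, 3->2, 8->3
rank(y): 8->4, 14->7, 13->6, 10->5, 5->2, 16->8, 2->1, 6->3
Step 2: d_i = R_x(i) - R_y(i); compute d_i^2.
  (6-4)^2=4, (8-7)^2=1, (7-6)^2=1, (1-5)^2=16, (4-2)^2=4, (5-8)^2=9, (2-1)^2=1, (3-3)^2=0
sum(d^2) = 36.
Step 3: rho = 1 - 6*36 / (8*(8^2 - 1)) = 1 - 216/504 = 0.571429.
Step 4: Under H0, t = rho * sqrt((n-2)/(1-rho^2)) = 1.7056 ~ t(6).
Step 5: Two-sided p-value from the t-distribution with 6 df = 0.138960.
Step 6: alpha = 0.1. fail to reject H0.

rho = 0.5714, p = 0.138960, fail to reject H0 at alpha = 0.1.


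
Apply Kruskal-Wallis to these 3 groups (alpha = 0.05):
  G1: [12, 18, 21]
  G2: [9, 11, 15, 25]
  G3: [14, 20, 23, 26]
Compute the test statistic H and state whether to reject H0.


Step 1: Combine all N = 11 observations and assign midranks.
sorted (value, group, rank): (9,G2,1), (11,G2,2), (12,G1,3), (14,G3,4), (15,G2,5), (18,G1,6), (20,G3,7), (21,G1,8), (23,G3,9), (25,G2,10), (26,G3,11)
Step 2: Sum ranks within each group.
R_1 = 17 (n_1 = 3)
R_2 = 18 (n_2 = 4)
R_3 = 31 (n_3 = 4)
Step 3: H = 12/(N(N+1)) * sum(R_i^2/n_i) - 3(N+1)
     = 12/(11*12) * (17^2/3 + 18^2/4 + 31^2/4) - 3*12
     = 0.090909 * 417.583 - 36
     = 1.962121.
Step 4: No ties, so H is used without correction.
Step 5: Under H0, H ~ chi^2(2); p-value = 0.374913.
Step 6: alpha = 0.05. fail to reject H0.

H = 1.9621, df = 2, p = 0.374913, fail to reject H0.


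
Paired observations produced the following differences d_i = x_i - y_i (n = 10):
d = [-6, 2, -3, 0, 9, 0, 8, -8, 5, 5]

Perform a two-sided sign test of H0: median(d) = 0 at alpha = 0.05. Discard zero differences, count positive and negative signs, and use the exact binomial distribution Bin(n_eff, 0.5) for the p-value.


Step 1: Discard zero differences. Original n = 10; n_eff = number of nonzero differences = 8.
Nonzero differences (with sign): -6, +2, -3, +9, +8, -8, +5, +5
Step 2: Count signs: positive = 5, negative = 3.
Step 3: Under H0: P(positive) = 0.5, so the number of positives S ~ Bin(8, 0.5).
Step 4: Two-sided exact p-value = sum of Bin(8,0.5) probabilities at or below the observed probability = 0.726562.
Step 5: alpha = 0.05. fail to reject H0.

n_eff = 8, pos = 5, neg = 3, p = 0.726562, fail to reject H0.


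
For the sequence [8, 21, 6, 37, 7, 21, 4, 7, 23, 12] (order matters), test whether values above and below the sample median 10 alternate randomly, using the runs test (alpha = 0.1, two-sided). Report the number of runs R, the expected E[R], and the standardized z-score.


Step 1: Compute median = 10; label A = above, B = below.
Labels in order: BABABABBAA  (n_A = 5, n_B = 5)
Step 2: Count runs R = 8.
Step 3: Under H0 (random ordering), E[R] = 2*n_A*n_B/(n_A+n_B) + 1 = 2*5*5/10 + 1 = 6.0000.
        Var[R] = 2*n_A*n_B*(2*n_A*n_B - n_A - n_B) / ((n_A+n_B)^2 * (n_A+n_B-1)) = 2000/900 = 2.2222.
        SD[R] = 1.4907.
Step 4: Continuity-corrected z = (R - 0.5 - E[R]) / SD[R] = (8 - 0.5 - 6.0000) / 1.4907 = 1.0062.
Step 5: Two-sided p-value via normal approximation = 2*(1 - Phi(|z|)) = 0.314305.
Step 6: alpha = 0.1. fail to reject H0.

R = 8, z = 1.0062, p = 0.314305, fail to reject H0.


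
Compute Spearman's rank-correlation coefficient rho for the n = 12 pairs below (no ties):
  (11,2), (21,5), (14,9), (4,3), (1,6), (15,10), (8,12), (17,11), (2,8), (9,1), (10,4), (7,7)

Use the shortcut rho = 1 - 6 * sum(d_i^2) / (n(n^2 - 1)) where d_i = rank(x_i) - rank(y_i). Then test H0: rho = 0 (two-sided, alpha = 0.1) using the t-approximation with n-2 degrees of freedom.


Step 1: Rank x and y separately (midranks; no ties here).
rank(x): 11->8, 21->12, 14->9, 4->3, 1->1, 15->10, 8->5, 17->11, 2->2, 9->6, 10->7, 7->4
rank(y): 2->2, 5->5, 9->9, 3->3, 6->6, 10->10, 12->12, 11->11, 8->8, 1->1, 4->4, 7->7
Step 2: d_i = R_x(i) - R_y(i); compute d_i^2.
  (8-2)^2=36, (12-5)^2=49, (9-9)^2=0, (3-3)^2=0, (1-6)^2=25, (10-10)^2=0, (5-12)^2=49, (11-11)^2=0, (2-8)^2=36, (6-1)^2=25, (7-4)^2=9, (4-7)^2=9
sum(d^2) = 238.
Step 3: rho = 1 - 6*238 / (12*(12^2 - 1)) = 1 - 1428/1716 = 0.167832.
Step 4: Under H0, t = rho * sqrt((n-2)/(1-rho^2)) = 0.5384 ~ t(10).
Step 5: Two-sided p-value from the t-distribution with 10 df = 0.602099.
Step 6: alpha = 0.1. fail to reject H0.

rho = 0.1678, p = 0.602099, fail to reject H0 at alpha = 0.1.


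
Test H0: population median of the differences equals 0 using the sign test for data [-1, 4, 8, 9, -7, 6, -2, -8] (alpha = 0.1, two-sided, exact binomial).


Step 1: Discard zero differences. Original n = 8; n_eff = number of nonzero differences = 8.
Nonzero differences (with sign): -1, +4, +8, +9, -7, +6, -2, -8
Step 2: Count signs: positive = 4, negative = 4.
Step 3: Under H0: P(positive) = 0.5, so the number of positives S ~ Bin(8, 0.5).
Step 4: Two-sided exact p-value = sum of Bin(8,0.5) probabilities at or below the observed probability = 1.000000.
Step 5: alpha = 0.1. fail to reject H0.

n_eff = 8, pos = 4, neg = 4, p = 1.000000, fail to reject H0.


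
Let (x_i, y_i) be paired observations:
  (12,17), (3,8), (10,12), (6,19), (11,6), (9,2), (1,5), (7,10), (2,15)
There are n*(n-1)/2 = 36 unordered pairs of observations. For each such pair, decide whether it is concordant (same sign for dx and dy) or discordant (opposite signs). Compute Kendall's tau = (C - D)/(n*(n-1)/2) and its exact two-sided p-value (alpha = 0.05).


Step 1: Enumerate the 36 unordered pairs (i,j) with i<j and classify each by sign(x_j-x_i) * sign(y_j-y_i).
  (1,2):dx=-9,dy=-9->C; (1,3):dx=-2,dy=-5->C; (1,4):dx=-6,dy=+2->D; (1,5):dx=-1,dy=-11->C
  (1,6):dx=-3,dy=-15->C; (1,7):dx=-11,dy=-12->C; (1,8):dx=-5,dy=-7->C; (1,9):dx=-10,dy=-2->C
  (2,3):dx=+7,dy=+4->C; (2,4):dx=+3,dy=+11->C; (2,5):dx=+8,dy=-2->D; (2,6):dx=+6,dy=-6->D
  (2,7):dx=-2,dy=-3->C; (2,8):dx=+4,dy=+2->C; (2,9):dx=-1,dy=+7->D; (3,4):dx=-4,dy=+7->D
  (3,5):dx=+1,dy=-6->D; (3,6):dx=-1,dy=-10->C; (3,7):dx=-9,dy=-7->C; (3,8):dx=-3,dy=-2->C
  (3,9):dx=-8,dy=+3->D; (4,5):dx=+5,dy=-13->D; (4,6):dx=+3,dy=-17->D; (4,7):dx=-5,dy=-14->C
  (4,8):dx=+1,dy=-9->D; (4,9):dx=-4,dy=-4->C; (5,6):dx=-2,dy=-4->C; (5,7):dx=-10,dy=-1->C
  (5,8):dx=-4,dy=+4->D; (5,9):dx=-9,dy=+9->D; (6,7):dx=-8,dy=+3->D; (6,8):dx=-2,dy=+8->D
  (6,9):dx=-7,dy=+13->D; (7,8):dx=+6,dy=+5->C; (7,9):dx=+1,dy=+10->C; (8,9):dx=-5,dy=+5->D
Step 2: C = 20, D = 16, total pairs = 36.
Step 3: tau = (C - D)/(n(n-1)/2) = (20 - 16)/36 = 0.111111.
Step 4: Exact two-sided p-value (enumerate n! = 362880 permutations of y under H0): p = 0.761414.
Step 5: alpha = 0.05. fail to reject H0.

tau_b = 0.1111 (C=20, D=16), p = 0.761414, fail to reject H0.


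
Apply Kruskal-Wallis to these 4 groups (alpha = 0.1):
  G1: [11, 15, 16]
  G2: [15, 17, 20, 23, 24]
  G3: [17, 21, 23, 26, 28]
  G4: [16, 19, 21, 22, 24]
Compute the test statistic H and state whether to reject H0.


Step 1: Combine all N = 18 observations and assign midranks.
sorted (value, group, rank): (11,G1,1), (15,G1,2.5), (15,G2,2.5), (16,G1,4.5), (16,G4,4.5), (17,G2,6.5), (17,G3,6.5), (19,G4,8), (20,G2,9), (21,G3,10.5), (21,G4,10.5), (22,G4,12), (23,G2,13.5), (23,G3,13.5), (24,G2,15.5), (24,G4,15.5), (26,G3,17), (28,G3,18)
Step 2: Sum ranks within each group.
R_1 = 8 (n_1 = 3)
R_2 = 47 (n_2 = 5)
R_3 = 65.5 (n_3 = 5)
R_4 = 50.5 (n_4 = 5)
Step 3: H = 12/(N(N+1)) * sum(R_i^2/n_i) - 3(N+1)
     = 12/(18*19) * (8^2/3 + 47^2/5 + 65.5^2/5 + 50.5^2/5) - 3*19
     = 0.035088 * 1831.23 - 57
     = 7.253801.
Step 4: Ties present; correction factor C = 1 - 36/(18^3 - 18) = 0.993808. Corrected H = 7.253801 / 0.993808 = 7.298996.
Step 5: Under H0, H ~ chi^2(3); p-value = 0.062954.
Step 6: alpha = 0.1. reject H0.

H = 7.2990, df = 3, p = 0.062954, reject H0.


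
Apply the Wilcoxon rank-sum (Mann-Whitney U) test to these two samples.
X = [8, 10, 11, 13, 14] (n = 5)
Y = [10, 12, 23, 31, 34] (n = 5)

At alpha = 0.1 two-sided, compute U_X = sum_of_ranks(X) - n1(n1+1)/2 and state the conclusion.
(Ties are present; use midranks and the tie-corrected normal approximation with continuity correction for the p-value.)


Step 1: Combine and sort all 10 observations; assign midranks.
sorted (value, group): (8,X), (10,X), (10,Y), (11,X), (12,Y), (13,X), (14,X), (23,Y), (31,Y), (34,Y)
ranks: 8->1, 10->2.5, 10->2.5, 11->4, 12->5, 13->6, 14->7, 23->8, 31->9, 34->10
Step 2: Rank sum for X: R1 = 1 + 2.5 + 4 + 6 + 7 = 20.5.
Step 3: U_X = R1 - n1(n1+1)/2 = 20.5 - 5*6/2 = 20.5 - 15 = 5.5.
       U_Y = n1*n2 - U_X = 25 - 5.5 = 19.5.
Step 4: Ties are present, so use the tie-corrected normal approximation (with continuity correction) for the p-value.
Step 5: p-value = 0.173217; compare to alpha = 0.1. fail to reject H0.

U_X = 5.5, p = 0.173217, fail to reject H0 at alpha = 0.1.


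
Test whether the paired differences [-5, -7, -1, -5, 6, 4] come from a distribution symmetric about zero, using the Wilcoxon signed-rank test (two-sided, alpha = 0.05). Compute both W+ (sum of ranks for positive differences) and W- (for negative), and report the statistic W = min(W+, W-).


Step 1: Drop any zero differences (none here) and take |d_i|.
|d| = [5, 7, 1, 5, 6, 4]
Step 2: Midrank |d_i| (ties get averaged ranks).
ranks: |5|->3.5, |7|->6, |1|->1, |5|->3.5, |6|->5, |4|->2
Step 3: Attach original signs; sum ranks with positive sign and with negative sign.
W+ = 5 + 2 = 7
W- = 3.5 + 6 + 1 + 3.5 = 14
(Check: W+ + W- = 21 should equal n(n+1)/2 = 21.)
Step 4: Test statistic W = min(W+, W-) = 7.
Step 5: Ties in |d|, so use the tie-corrected normal approximation.
        E[W] = n(n+1)/4 = 6*7/4 = 10.5.
        Tie groups: |d|=5 (t=2); sum(t^3 - t) = 6.
        Var[W] = n(n+1)(2n+1)/24 - sum(t^3-t)/48 = 546/24 - 6/48 = 22.625.
        z = (W - E[W]) / sqrt(Var[W]) = (7 - 10.5) / 4.7566 = -0.7358.
        Two-sided p = 2*Phi(z) = 0.461838.
Step 6: alpha = 0.05. fail to reject H0.

W+ = 7, W- = 14, W = min = 7, p = 0.461838, fail to reject H0.


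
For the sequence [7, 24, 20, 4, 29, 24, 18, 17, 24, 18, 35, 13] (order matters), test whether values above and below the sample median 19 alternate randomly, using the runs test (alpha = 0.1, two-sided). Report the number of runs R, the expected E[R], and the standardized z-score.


Step 1: Compute median = 19; label A = above, B = below.
Labels in order: BAABAABBABAB  (n_A = 6, n_B = 6)
Step 2: Count runs R = 9.
Step 3: Under H0 (random ordering), E[R] = 2*n_A*n_B/(n_A+n_B) + 1 = 2*6*6/12 + 1 = 7.0000.
        Var[R] = 2*n_A*n_B*(2*n_A*n_B - n_A - n_B) / ((n_A+n_B)^2 * (n_A+n_B-1)) = 4320/1584 = 2.7273.
        SD[R] = 1.6514.
Step 4: Continuity-corrected z = (R - 0.5 - E[R]) / SD[R] = (9 - 0.5 - 7.0000) / 1.6514 = 0.9083.
Step 5: Two-sided p-value via normal approximation = 2*(1 - Phi(|z|)) = 0.363722.
Step 6: alpha = 0.1. fail to reject H0.

R = 9, z = 0.9083, p = 0.363722, fail to reject H0.


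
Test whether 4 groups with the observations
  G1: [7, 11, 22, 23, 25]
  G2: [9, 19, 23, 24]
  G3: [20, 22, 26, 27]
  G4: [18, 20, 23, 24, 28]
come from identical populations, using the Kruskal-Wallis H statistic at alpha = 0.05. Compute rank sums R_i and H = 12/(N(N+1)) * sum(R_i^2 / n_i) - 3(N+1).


Step 1: Combine all N = 18 observations and assign midranks.
sorted (value, group, rank): (7,G1,1), (9,G2,2), (11,G1,3), (18,G4,4), (19,G2,5), (20,G3,6.5), (20,G4,6.5), (22,G1,8.5), (22,G3,8.5), (23,G1,11), (23,G2,11), (23,G4,11), (24,G2,13.5), (24,G4,13.5), (25,G1,15), (26,G3,16), (27,G3,17), (28,G4,18)
Step 2: Sum ranks within each group.
R_1 = 38.5 (n_1 = 5)
R_2 = 31.5 (n_2 = 4)
R_3 = 48 (n_3 = 4)
R_4 = 53 (n_4 = 5)
Step 3: H = 12/(N(N+1)) * sum(R_i^2/n_i) - 3(N+1)
     = 12/(18*19) * (38.5^2/5 + 31.5^2/4 + 48^2/4 + 53^2/5) - 3*19
     = 0.035088 * 1682.31 - 57
     = 2.028509.
Step 4: Ties present; correction factor C = 1 - 42/(18^3 - 18) = 0.992776. Corrected H = 2.028509 / 0.992776 = 2.043269.
Step 5: Under H0, H ~ chi^2(3); p-value = 0.563475.
Step 6: alpha = 0.05. fail to reject H0.

H = 2.0433, df = 3, p = 0.563475, fail to reject H0.


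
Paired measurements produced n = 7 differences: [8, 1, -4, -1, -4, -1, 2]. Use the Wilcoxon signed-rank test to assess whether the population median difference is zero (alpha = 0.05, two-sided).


Step 1: Drop any zero differences (none here) and take |d_i|.
|d| = [8, 1, 4, 1, 4, 1, 2]
Step 2: Midrank |d_i| (ties get averaged ranks).
ranks: |8|->7, |1|->2, |4|->5.5, |1|->2, |4|->5.5, |1|->2, |2|->4
Step 3: Attach original signs; sum ranks with positive sign and with negative sign.
W+ = 7 + 2 + 4 = 13
W- = 5.5 + 2 + 5.5 + 2 = 15
(Check: W+ + W- = 28 should equal n(n+1)/2 = 28.)
Step 4: Test statistic W = min(W+, W-) = 13.
Step 5: Ties in |d|, so use the tie-corrected normal approximation.
        E[W] = n(n+1)/4 = 7*8/4 = 14.
        Tie groups: |d|=1 (t=3), |d|=4 (t=2); sum(t^3 - t) = 30.
        Var[W] = n(n+1)(2n+1)/24 - sum(t^3-t)/48 = 840/24 - 30/48 = 34.375.
        z = (W - E[W]) / sqrt(Var[W]) = (13 - 14) / 5.8630 = -0.1706.
        Two-sided p = 2*Phi(z) = 0.864569.
Step 6: alpha = 0.05. fail to reject H0.

W+ = 13, W- = 15, W = min = 13, p = 0.864569, fail to reject H0.


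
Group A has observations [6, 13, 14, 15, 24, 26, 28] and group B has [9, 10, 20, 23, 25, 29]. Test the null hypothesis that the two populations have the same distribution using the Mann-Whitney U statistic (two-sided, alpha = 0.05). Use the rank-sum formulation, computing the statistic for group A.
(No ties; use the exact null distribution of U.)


Step 1: Combine and sort all 13 observations; assign midranks.
sorted (value, group): (6,X), (9,Y), (10,Y), (13,X), (14,X), (15,X), (20,Y), (23,Y), (24,X), (25,Y), (26,X), (28,X), (29,Y)
ranks: 6->1, 9->2, 10->3, 13->4, 14->5, 15->6, 20->7, 23->8, 24->9, 25->10, 26->11, 28->12, 29->13
Step 2: Rank sum for X: R1 = 1 + 4 + 5 + 6 + 9 + 11 + 12 = 48.
Step 3: U_X = R1 - n1(n1+1)/2 = 48 - 7*8/2 = 48 - 28 = 20.
       U_Y = n1*n2 - U_X = 42 - 20 = 22.
Step 4: No ties, so the exact null distribution of U (based on enumerating the C(13,7) = 1716 equally likely rank assignments) gives the two-sided p-value.
Step 5: p-value = 0.945221; compare to alpha = 0.05. fail to reject H0.

U_X = 20, p = 0.945221, fail to reject H0 at alpha = 0.05.


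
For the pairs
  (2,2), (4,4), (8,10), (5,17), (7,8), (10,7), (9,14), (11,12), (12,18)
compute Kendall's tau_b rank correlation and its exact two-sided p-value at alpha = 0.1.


Step 1: Enumerate the 36 unordered pairs (i,j) with i<j and classify each by sign(x_j-x_i) * sign(y_j-y_i).
  (1,2):dx=+2,dy=+2->C; (1,3):dx=+6,dy=+8->C; (1,4):dx=+3,dy=+15->C; (1,5):dx=+5,dy=+6->C
  (1,6):dx=+8,dy=+5->C; (1,7):dx=+7,dy=+12->C; (1,8):dx=+9,dy=+10->C; (1,9):dx=+10,dy=+16->C
  (2,3):dx=+4,dy=+6->C; (2,4):dx=+1,dy=+13->C; (2,5):dx=+3,dy=+4->C; (2,6):dx=+6,dy=+3->C
  (2,7):dx=+5,dy=+10->C; (2,8):dx=+7,dy=+8->C; (2,9):dx=+8,dy=+14->C; (3,4):dx=-3,dy=+7->D
  (3,5):dx=-1,dy=-2->C; (3,6):dx=+2,dy=-3->D; (3,7):dx=+1,dy=+4->C; (3,8):dx=+3,dy=+2->C
  (3,9):dx=+4,dy=+8->C; (4,5):dx=+2,dy=-9->D; (4,6):dx=+5,dy=-10->D; (4,7):dx=+4,dy=-3->D
  (4,8):dx=+6,dy=-5->D; (4,9):dx=+7,dy=+1->C; (5,6):dx=+3,dy=-1->D; (5,7):dx=+2,dy=+6->C
  (5,8):dx=+4,dy=+4->C; (5,9):dx=+5,dy=+10->C; (6,7):dx=-1,dy=+7->D; (6,8):dx=+1,dy=+5->C
  (6,9):dx=+2,dy=+11->C; (7,8):dx=+2,dy=-2->D; (7,9):dx=+3,dy=+4->C; (8,9):dx=+1,dy=+6->C
Step 2: C = 27, D = 9, total pairs = 36.
Step 3: tau = (C - D)/(n(n-1)/2) = (27 - 9)/36 = 0.500000.
Step 4: Exact two-sided p-value (enumerate n! = 362880 permutations of y under H0): p = 0.075176.
Step 5: alpha = 0.1. reject H0.

tau_b = 0.5000 (C=27, D=9), p = 0.075176, reject H0.


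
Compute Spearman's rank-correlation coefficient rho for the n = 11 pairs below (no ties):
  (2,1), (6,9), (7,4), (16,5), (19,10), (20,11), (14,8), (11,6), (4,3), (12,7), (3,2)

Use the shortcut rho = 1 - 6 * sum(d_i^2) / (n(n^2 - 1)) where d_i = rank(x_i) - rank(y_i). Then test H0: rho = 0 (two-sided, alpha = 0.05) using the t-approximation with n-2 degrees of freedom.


Step 1: Rank x and y separately (midranks; no ties here).
rank(x): 2->1, 6->4, 7->5, 16->9, 19->10, 20->11, 14->8, 11->6, 4->3, 12->7, 3->2
rank(y): 1->1, 9->9, 4->4, 5->5, 10->10, 11->11, 8->8, 6->6, 3->3, 7->7, 2->2
Step 2: d_i = R_x(i) - R_y(i); compute d_i^2.
  (1-1)^2=0, (4-9)^2=25, (5-4)^2=1, (9-5)^2=16, (10-10)^2=0, (11-11)^2=0, (8-8)^2=0, (6-6)^2=0, (3-3)^2=0, (7-7)^2=0, (2-2)^2=0
sum(d^2) = 42.
Step 3: rho = 1 - 6*42 / (11*(11^2 - 1)) = 1 - 252/1320 = 0.809091.
Step 4: Under H0, t = rho * sqrt((n-2)/(1-rho^2)) = 4.1302 ~ t(9).
Step 5: Two-sided p-value from the t-distribution with 9 df = 0.002559.
Step 6: alpha = 0.05. reject H0.

rho = 0.8091, p = 0.002559, reject H0 at alpha = 0.05.


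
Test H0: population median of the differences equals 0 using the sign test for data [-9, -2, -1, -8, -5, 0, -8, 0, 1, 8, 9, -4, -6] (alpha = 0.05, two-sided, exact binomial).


Step 1: Discard zero differences. Original n = 13; n_eff = number of nonzero differences = 11.
Nonzero differences (with sign): -9, -2, -1, -8, -5, -8, +1, +8, +9, -4, -6
Step 2: Count signs: positive = 3, negative = 8.
Step 3: Under H0: P(positive) = 0.5, so the number of positives S ~ Bin(11, 0.5).
Step 4: Two-sided exact p-value = sum of Bin(11,0.5) probabilities at or below the observed probability = 0.226562.
Step 5: alpha = 0.05. fail to reject H0.

n_eff = 11, pos = 3, neg = 8, p = 0.226562, fail to reject H0.


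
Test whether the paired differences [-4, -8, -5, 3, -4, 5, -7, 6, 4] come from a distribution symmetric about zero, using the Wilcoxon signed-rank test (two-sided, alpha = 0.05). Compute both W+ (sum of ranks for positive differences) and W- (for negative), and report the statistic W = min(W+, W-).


Step 1: Drop any zero differences (none here) and take |d_i|.
|d| = [4, 8, 5, 3, 4, 5, 7, 6, 4]
Step 2: Midrank |d_i| (ties get averaged ranks).
ranks: |4|->3, |8|->9, |5|->5.5, |3|->1, |4|->3, |5|->5.5, |7|->8, |6|->7, |4|->3
Step 3: Attach original signs; sum ranks with positive sign and with negative sign.
W+ = 1 + 5.5 + 7 + 3 = 16.5
W- = 3 + 9 + 5.5 + 3 + 8 = 28.5
(Check: W+ + W- = 45 should equal n(n+1)/2 = 45.)
Step 4: Test statistic W = min(W+, W-) = 16.5.
Step 5: Ties in |d|, so use the tie-corrected normal approximation.
        E[W] = n(n+1)/4 = 9*10/4 = 22.5.
        Tie groups: |d|=4 (t=3), |d|=5 (t=2); sum(t^3 - t) = 30.
        Var[W] = n(n+1)(2n+1)/24 - sum(t^3-t)/48 = 1710/24 - 30/48 = 70.625.
        z = (W - E[W]) / sqrt(Var[W]) = (16.5 - 22.5) / 8.4039 = -0.7140.
        Two-sided p = 2*Phi(z) = 0.475254.
Step 6: alpha = 0.05. fail to reject H0.

W+ = 16.5, W- = 28.5, W = min = 16.5, p = 0.475254, fail to reject H0.


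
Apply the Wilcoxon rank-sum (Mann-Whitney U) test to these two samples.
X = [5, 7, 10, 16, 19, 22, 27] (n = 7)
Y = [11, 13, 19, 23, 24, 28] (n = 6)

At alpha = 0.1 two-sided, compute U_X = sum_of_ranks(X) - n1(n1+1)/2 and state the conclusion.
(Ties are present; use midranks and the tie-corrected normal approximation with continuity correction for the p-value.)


Step 1: Combine and sort all 13 observations; assign midranks.
sorted (value, group): (5,X), (7,X), (10,X), (11,Y), (13,Y), (16,X), (19,X), (19,Y), (22,X), (23,Y), (24,Y), (27,X), (28,Y)
ranks: 5->1, 7->2, 10->3, 11->4, 13->5, 16->6, 19->7.5, 19->7.5, 22->9, 23->10, 24->11, 27->12, 28->13
Step 2: Rank sum for X: R1 = 1 + 2 + 3 + 6 + 7.5 + 9 + 12 = 40.5.
Step 3: U_X = R1 - n1(n1+1)/2 = 40.5 - 7*8/2 = 40.5 - 28 = 12.5.
       U_Y = n1*n2 - U_X = 42 - 12.5 = 29.5.
Step 4: Ties are present, so use the tie-corrected normal approximation (with continuity correction) for the p-value.
Step 5: p-value = 0.252445; compare to alpha = 0.1. fail to reject H0.

U_X = 12.5, p = 0.252445, fail to reject H0 at alpha = 0.1.


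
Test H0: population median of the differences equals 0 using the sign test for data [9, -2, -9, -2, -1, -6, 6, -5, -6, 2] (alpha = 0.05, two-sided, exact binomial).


Step 1: Discard zero differences. Original n = 10; n_eff = number of nonzero differences = 10.
Nonzero differences (with sign): +9, -2, -9, -2, -1, -6, +6, -5, -6, +2
Step 2: Count signs: positive = 3, negative = 7.
Step 3: Under H0: P(positive) = 0.5, so the number of positives S ~ Bin(10, 0.5).
Step 4: Two-sided exact p-value = sum of Bin(10,0.5) probabilities at or below the observed probability = 0.343750.
Step 5: alpha = 0.05. fail to reject H0.

n_eff = 10, pos = 3, neg = 7, p = 0.343750, fail to reject H0.


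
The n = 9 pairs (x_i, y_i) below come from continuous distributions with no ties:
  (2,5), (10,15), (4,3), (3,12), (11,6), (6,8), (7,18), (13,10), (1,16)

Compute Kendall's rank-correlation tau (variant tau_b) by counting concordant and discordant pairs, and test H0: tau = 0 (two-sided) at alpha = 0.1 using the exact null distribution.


Step 1: Enumerate the 36 unordered pairs (i,j) with i<j and classify each by sign(x_j-x_i) * sign(y_j-y_i).
  (1,2):dx=+8,dy=+10->C; (1,3):dx=+2,dy=-2->D; (1,4):dx=+1,dy=+7->C; (1,5):dx=+9,dy=+1->C
  (1,6):dx=+4,dy=+3->C; (1,7):dx=+5,dy=+13->C; (1,8):dx=+11,dy=+5->C; (1,9):dx=-1,dy=+11->D
  (2,3):dx=-6,dy=-12->C; (2,4):dx=-7,dy=-3->C; (2,5):dx=+1,dy=-9->D; (2,6):dx=-4,dy=-7->C
  (2,7):dx=-3,dy=+3->D; (2,8):dx=+3,dy=-5->D; (2,9):dx=-9,dy=+1->D; (3,4):dx=-1,dy=+9->D
  (3,5):dx=+7,dy=+3->C; (3,6):dx=+2,dy=+5->C; (3,7):dx=+3,dy=+15->C; (3,8):dx=+9,dy=+7->C
  (3,9):dx=-3,dy=+13->D; (4,5):dx=+8,dy=-6->D; (4,6):dx=+3,dy=-4->D; (4,7):dx=+4,dy=+6->C
  (4,8):dx=+10,dy=-2->D; (4,9):dx=-2,dy=+4->D; (5,6):dx=-5,dy=+2->D; (5,7):dx=-4,dy=+12->D
  (5,8):dx=+2,dy=+4->C; (5,9):dx=-10,dy=+10->D; (6,7):dx=+1,dy=+10->C; (6,8):dx=+7,dy=+2->C
  (6,9):dx=-5,dy=+8->D; (7,8):dx=+6,dy=-8->D; (7,9):dx=-6,dy=-2->C; (8,9):dx=-12,dy=+6->D
Step 2: C = 18, D = 18, total pairs = 36.
Step 3: tau = (C - D)/(n(n-1)/2) = (18 - 18)/36 = 0.000000.
Step 4: Exact two-sided p-value (enumerate n! = 362880 permutations of y under H0): p = 1.000000.
Step 5: alpha = 0.1. fail to reject H0.

tau_b = 0.0000 (C=18, D=18), p = 1.000000, fail to reject H0.
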